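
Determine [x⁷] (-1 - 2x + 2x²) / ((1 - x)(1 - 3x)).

-4738

The denominator gives the recurrence a_n = 4a_(n−1) − 3a_(n−2) for n ≥ 3; the numerator fixes a_0 = -1, a_1 = -6, a_2 = -19.
Iterating: -1, -6, -19, -58, -175, -526, -1579, -4738, so a_7 = -4738.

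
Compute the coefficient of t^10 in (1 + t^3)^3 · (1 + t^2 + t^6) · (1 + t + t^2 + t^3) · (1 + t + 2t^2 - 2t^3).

24

(1 + t^3)^3 has coefficients 1,0,0,3,0,0,3,0,0,1 for degrees 0…9.
(1 + t^2 + t^6) has coefficients 1,0,1,0,0,0,1,0,0,0,0 for degrees 0…10.
Multiplying by (1 + t + t^2 + t^3) gives running coefficients 1,1,2,2,1,1,1,1,1,1,0 for degrees 0…10.
Finally multiplying by (1 + t + 2t^2 - 2t^3), the product of all factors after the first has coefficients 1,2,5,4,5,2,0,2,2,2,1 for degrees 0…10.
[t^10] = 1·1 + 3·2 + 3·5 + 1·2 = 24.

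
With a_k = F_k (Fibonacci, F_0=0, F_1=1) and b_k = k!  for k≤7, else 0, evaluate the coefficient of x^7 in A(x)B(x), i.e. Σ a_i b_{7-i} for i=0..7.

937

Write out a_i and b_{7-i} for i = 0,…,7 and sum the products.
Σ = 0·5040 + 1·720 + 1·120 + 2·24 + 3·6 + 5·2 + 8·1 + 13·1 = 937.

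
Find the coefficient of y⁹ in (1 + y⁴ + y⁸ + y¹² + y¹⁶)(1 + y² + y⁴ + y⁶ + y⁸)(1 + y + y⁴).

(1 + y⁴ + y⁸ + y¹² + y¹⁶) has coefficients 1,0,0,0,1,0,0,0,1,0 for degrees 0…9.
(1 + y² + y⁴ + y⁶ + y⁸) has coefficients 1,0,1,0,1,0,1,0,1,0 for degrees 0…9.
Finally multiplying by (1 + y + y⁴), the product of all factors after the first has coefficients 1,1,1,1,2,1,2,1,2,1 for degrees 0…9.
[y⁹] = 1·1 + 1·1 + 1·1 = 3.

3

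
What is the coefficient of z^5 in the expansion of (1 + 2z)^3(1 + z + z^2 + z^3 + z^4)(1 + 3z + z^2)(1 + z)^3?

829

(1 + 2z)^3 has coefficients 1,6,12,8 for degrees 0…3.
(1 + z + z^2 + z^3 + z^4) has coefficients 1,1,1,1,1,0 for degrees 0…5.
Multiplying by (1 + 3z + z^2) gives running coefficients 1,4,5,5,5,4 for degrees 0…5.
Finally multiplying by (1 + z)^3, the product of all factors after the first has coefficients 1,7,20,33,39,39 for degrees 0…5.
[z^5] = 1·39 + 6·39 + 12·33 + 8·20 = 829.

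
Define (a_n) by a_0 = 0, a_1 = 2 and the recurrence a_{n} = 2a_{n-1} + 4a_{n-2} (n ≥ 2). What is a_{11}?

182272

The ordinary generating function has denominator 1 - 2q - 4q^2.
Iterating the recurrence: a_0,…,a_{11} = 0, 2, 4, 16, 48, 160, 512, 1664, 5376, 17408, 56320, 182272.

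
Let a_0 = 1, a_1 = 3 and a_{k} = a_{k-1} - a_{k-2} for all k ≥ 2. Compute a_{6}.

1

The ordinary generating function has denominator 1 - z + z^2.
Iterating the recurrence: a_0,…,a_{6} = 1, 3, 2, -1, -3, -2, 1.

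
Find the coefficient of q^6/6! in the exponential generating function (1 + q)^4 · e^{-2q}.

The EGF product rule gives c_6 = Σ_{k_1+k_2=6} C(6; k_1,k_2) · ∏ g_i(k_i), where (1+q)^4 gives the falling factorial (4)_k; e^{-2q} gives (-2)^k.
g_1(k) for k = 0…6: 1, 4, 12, 24, 24, 0, 0.
g_2(k) for k = 0…6: 1, -2, 4, -8, 16, -32, 64.
c_6 = Σ_k C(6,k)·g_1(k)·g_2(6−k) = 1·1·64 + 6·4·(-32) + 15·12·16 + 20·24·(-8) + 15·24·4 = 64 − 768 + 2880 − 3840 + 1440 = -224.

-224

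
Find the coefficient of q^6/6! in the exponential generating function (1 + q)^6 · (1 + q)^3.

60480

The EGF product rule gives c_6 = Σ_{k_1+k_2=6} C(6; k_1,k_2) · ∏ g_i(k_i), where (1+q)^6 gives the falling factorial (6)_k; (1+q)^3 gives the falling factorial (3)_k.
g_1(k) for k = 0…6: 1, 6, 30, 120, 360, 720, 720.
g_2(k) for k = 0…6: 1, 3, 6, 6, 0, 0, 0.
c_6 = Σ_k C(6,k)·g_1(k)·g_2(6−k) = 20·120·6 + 15·360·6 + 6·720·3 + 1·720·1 = 14400 + 32400 + 12960 + 720 = 60480.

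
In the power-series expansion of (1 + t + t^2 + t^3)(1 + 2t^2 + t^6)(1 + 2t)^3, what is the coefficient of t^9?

27

(1 + t + t^2 + t^3) has coefficients 1,1,1,1 for degrees 0…3.
(1 + 2t^2 + t^6) has coefficients 1,0,2,0,0,0,1,0,0,0 for degrees 0…9.
Finally multiplying by (1 + 2t)^3, the product of all factors after the first has coefficients 1,6,14,20,24,16,1,6,12,8 for degrees 0…9.
[t^9] = 1·8 + 1·12 + 1·6 + 1·1 = 27.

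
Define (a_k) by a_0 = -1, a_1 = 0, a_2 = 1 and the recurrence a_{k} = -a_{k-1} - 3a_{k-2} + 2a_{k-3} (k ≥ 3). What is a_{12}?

The ordinary generating function has denominator 1 + t + 3t^2 - 2t^3.
Iterating the recurrence: a_0,…,a_{12} = -1, 0, 1, -3, 0, 11, -17, -16, 89, -75, -224, 627, -105.

-105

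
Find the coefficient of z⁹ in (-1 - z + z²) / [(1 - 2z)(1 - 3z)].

The denominator gives the recurrence a_n = 5a_(n−1) − 6a_(n−2) for n ≥ 3; the numerator fixes a_0 = -1, a_1 = -6, a_2 = -23.
Iterating: -1, -6, -23, -79, -257, -811, -2513, -7699, -23417, -70891, so a_9 = -70891.

-70891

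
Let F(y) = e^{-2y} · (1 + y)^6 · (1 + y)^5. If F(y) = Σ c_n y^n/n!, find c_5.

The EGF product rule gives c_5 = Σ_{k_1+k_2+k_3=5} C(5; k_1,k_2,k_3) · ∏ g_i(k_i), where e^{-2y} gives (-2)^k; (1+y)^6 gives the falling factorial (6)_k; (1+y)^5 gives the falling factorial (5)_k.
g_1(k) for k = 0…5: 1, -2, 4, -8, 16, -32.
g_2(k) for k = 0…5: 1, 6, 30, 120, 360, 720.
g_3(k) for k = 0…5: 1, 5, 20, 60, 120, 120.
First combine the last two factors: h(k) = Σ_j C(k,j)·g_2(j)·g_3(k−j) for k = 0…5: 1, 11, 110, 990, 7920, 55440.
c_5 = Σ_k C(5,k)·g_1(k)·h(5−k) = 1·1·55440 + 5·(-2)·7920 + 10·4·990 + 10·(-8)·110 + 5·16·11 + 1·(-32)·1 = 55440 − 79200 + 39600 − 8800 + 880 − 32 = 7888.

7888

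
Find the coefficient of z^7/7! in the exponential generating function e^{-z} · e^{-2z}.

The EGF product rule gives c_7 = Σ_{k_1+k_2=7} C(7; k_1,k_2) · ∏ g_i(k_i), where e^{-z} gives (-1)^k; e^{-2z} gives (-2)^k.
g_1(k) for k = 0…7: 1, -1, 1, -1, 1, -1, 1, -1.
g_2(k) for k = 0…7: 1, -2, 4, -8, 16, -32, 64, -128.
c_7 = Σ_k C(7,k)·g_1(k)·g_2(7−k) = 1·1·(-128) + 7·(-1)·64 + 21·1·(-32) + 35·(-1)·16 + 35·1·(-8) + 21·(-1)·4 + 7·1·(-2) + 1·(-1)·1 = −128 − 448 − 672 − 560 − 280 − 84 − 14 − 1 = -2187.

-2187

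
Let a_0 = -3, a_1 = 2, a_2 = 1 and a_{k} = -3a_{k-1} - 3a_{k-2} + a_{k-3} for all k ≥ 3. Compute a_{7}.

The ordinary generating function has denominator 1 + 3z + 3z^2 - z^3.
Iterating the recurrence: a_0,…,a_{7} = -3, 2, 1, -12, 35, -68, 87, -22.

-22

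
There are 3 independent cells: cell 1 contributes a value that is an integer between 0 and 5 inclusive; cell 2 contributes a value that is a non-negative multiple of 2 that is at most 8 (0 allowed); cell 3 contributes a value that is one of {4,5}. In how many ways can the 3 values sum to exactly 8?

The generating function for the choices is (1 + x + x² + x³ + x⁴ + x⁵)·(1 + x² + x⁴ + x⁶ + x⁸)·(x⁴ + x⁵); the count is [x⁸].
(1 + x + x² + x³ + x⁴ + x⁵) has coefficients 1,1,1,1,1,1 for degrees 0…5.
(1 + x² + x⁴ + x⁶ + x⁸) has coefficients 1,0,1,0,1,0,1,0,1 for degrees 0…8.
Finally multiplying by (x⁴ + x⁵), the product of all factors after the first has coefficients 0,0,0,0,1,1,1,1,1 for degrees 0…8.
[x⁸] = 1·1 + 1·1 + 1·1 + 1·1 + 1·1 + 1·0 = 5.

5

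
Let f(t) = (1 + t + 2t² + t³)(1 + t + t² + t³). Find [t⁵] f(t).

3

(1 + t + 2t² + t³) has coefficients 1,1,2,1 for degrees 0…3.
(1 + t + t² + t³) has coefficients 1,1,1,1,0,0 for degrees 0…5.
[t⁵] = 1·0 + 1·0 + 2·1 + 1·1 = 3.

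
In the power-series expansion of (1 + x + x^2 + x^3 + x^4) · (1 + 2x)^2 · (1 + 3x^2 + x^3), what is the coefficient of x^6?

(1 + x + x^2 + x^3 + x^4) has coefficients 1,1,1,1,1 for degrees 0…4.
(1 + 2x)^2 has coefficients 1,4,4,0,0,0,0 for degrees 0…6.
Finally multiplying by (1 + 3x^2 + x^3), the product of all factors after the first has coefficients 1,4,7,13,16,4,0 for degrees 0…6.
[x^6] = 1·0 + 1·4 + 1·16 + 1·13 + 1·7 = 40.

40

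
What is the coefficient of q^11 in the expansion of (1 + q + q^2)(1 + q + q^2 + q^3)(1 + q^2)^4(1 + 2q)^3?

(1 + q + q^2) has coefficients 1,1,1 for degrees 0…2.
(1 + q + q^2 + q^3) has coefficients 1,1,1,1,0,0,0,0,0,0,0,0 for degrees 0…11.
Multiplying by (1 + q^2)^4 gives running coefficients 1,1,5,5,10,10,10,10,5,5,1,1 for degrees 0…11.
Finally multiplying by (1 + 2q)^3, the product of all factors after the first has coefficients 1,7,23,55,108,170,230,270,265,235,171,107 for degrees 0…11.
[q^11] = 1·107 + 1·171 + 1·235 = 513.

513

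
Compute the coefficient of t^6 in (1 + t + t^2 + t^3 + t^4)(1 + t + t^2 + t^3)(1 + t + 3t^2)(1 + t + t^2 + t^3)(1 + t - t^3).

(1 + t + t^2 + t^3 + t^4) has coefficients 1,1,1,1,1 for degrees 0…4.
(1 + t + t^2 + t^3) has coefficients 1,1,1,1,0,0,0 for degrees 0…6.
Multiplying by (1 + t + 3t^2) gives running coefficients 1,2,5,5,4,3,0 for degrees 0…6.
Multiplying by (1 + t + t^2 + t^3) gives running coefficients 1,3,8,13,16,17,12 for degrees 0…6.
Finally multiplying by (1 + t - t^3), the product of all factors after the first has coefficients 1,4,11,20,26,25,16 for degrees 0…6.
[t^6] = 1·16 + 1·25 + 1·26 + 1·20 + 1·11 = 98.

98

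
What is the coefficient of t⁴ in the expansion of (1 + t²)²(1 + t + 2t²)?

(1 + t²)² has coefficients 1,0,2,0,1 for degrees 0…4.
(1 + t + 2t²) has coefficients 1,1,2,0,0 for degrees 0…4.
[t⁴] = 1·0 + 2·2 + 1·1 = 5.

5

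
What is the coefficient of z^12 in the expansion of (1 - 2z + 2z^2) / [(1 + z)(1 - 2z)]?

1367

The denominator gives the recurrence a_n = a_(n−1) + 2a_(n−2) for n ≥ 3; the numerator fixes a_0 = 1, a_1 = -1, a_2 = 3.
Iterating: 1, -1, 3, 1, 7, 9, 23, 41, 87, 169, 343, 681, 1367, so a_12 = 1367.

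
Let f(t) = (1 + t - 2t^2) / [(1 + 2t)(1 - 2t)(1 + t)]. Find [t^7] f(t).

Partial fractions give a closed form: a_n = (1/3)·2^n + (2/3)·(-1)^n.
At n = 7: a_7 = 42.

42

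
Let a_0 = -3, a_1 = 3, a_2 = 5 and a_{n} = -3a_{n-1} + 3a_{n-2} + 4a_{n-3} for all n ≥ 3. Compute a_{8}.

12437

The ordinary generating function has denominator 1 + 3x - 3x^2 - 4x^3.
Iterating the recurrence: a_0,…,a_{8} = -3, 3, 5, -18, 81, -277, 1002, -3513, 12437.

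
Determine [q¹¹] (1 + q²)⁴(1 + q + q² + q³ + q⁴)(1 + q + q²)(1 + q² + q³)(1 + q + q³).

(1 + q²)⁴ has coefficients 1,0,4,0,6,0,4,0,1 for degrees 0…8.
(1 + q + q² + q³ + q⁴) has coefficients 1,1,1,1,1,0,0,0,0,0,0,0 for degrees 0…11.
Multiplying by (1 + q + q²) gives running coefficients 1,2,3,3,3,2,1,0,0,0,0,0 for degrees 0…11.
Multiplying by (1 + q² + q³) gives running coefficients 1,2,4,6,8,8,7,5,3,1,0,0 for degrees 0…11.
Finally multiplying by (1 + q + q³), the product of all factors after the first has coefficients 1,3,6,11,16,20,21,20,16,11,6,3 for degrees 0…11.
[q¹¹] = 1·3 + 4·11 + 6·20 + 4·20 + 1·11 = 258.

258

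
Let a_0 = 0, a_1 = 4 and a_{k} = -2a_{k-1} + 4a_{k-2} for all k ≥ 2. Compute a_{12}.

The ordinary generating function has denominator 1 + 2z - 4z^2.
Iterating the recurrence: a_0,…,a_{12} = 0, 4, -8, 32, -96, 320, -1024, 3328, -10752, 34816, -112640, 364544, -1179648.

-1179648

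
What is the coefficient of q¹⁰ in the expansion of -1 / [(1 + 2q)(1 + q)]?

-2047

Partial fractions give a closed form: a_n = (-2)·(-2)^n + (1)·(-1)^n.
At n = 10: a_10 = -2047.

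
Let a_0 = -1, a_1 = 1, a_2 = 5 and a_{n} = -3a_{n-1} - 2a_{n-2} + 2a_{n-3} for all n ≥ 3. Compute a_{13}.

17389

The ordinary generating function has denominator 1 + 3x + 2x^2 - 2x^3.
Iterating the recurrence: a_0,…,a_{13} = -1, 1, 5, -19, 49, -99, 161, -187, 41, 573, -2175, 5461, -10887, 17389.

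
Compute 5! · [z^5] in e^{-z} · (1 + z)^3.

The EGF product rule gives c_5 = Σ_{k_1+k_2=5} C(5; k_1,k_2) · ∏ g_i(k_i), where e^{-z} gives (-1)^k; (1+z)^3 gives the falling factorial (3)_k.
g_1(k) for k = 0…5: 1, -1, 1, -1, 1, -1.
g_2(k) for k = 0…5: 1, 3, 6, 6, 0, 0.
c_5 = Σ_k C(5,k)·g_1(k)·g_2(5−k) = 10·1·6 + 10·(-1)·6 + 5·1·3 + 1·(-1)·1 = 60 − 60 + 15 − 1 = 14.

14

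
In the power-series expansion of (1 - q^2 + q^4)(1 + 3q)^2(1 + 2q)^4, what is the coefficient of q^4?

344

(1 - q^2 + q^4) has coefficients 1,0,-1,0,1 for degrees 0…4.
(1 + 3q)^2 has coefficients 1,6,9,0,0 for degrees 0…4.
Finally multiplying by (1 + 2q)^4, the product of all factors after the first has coefficients 1,14,81,248,424 for degrees 0…4.
[q^4] = 1·424 − 1·81 + 1·1 = 344.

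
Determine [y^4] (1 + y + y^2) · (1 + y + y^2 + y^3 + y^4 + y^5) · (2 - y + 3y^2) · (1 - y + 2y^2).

17

(1 + y + y^2) has coefficients 1,1,1 for degrees 0…2.
(1 + y + y^2 + y^3 + y^4 + y^5) has coefficients 1,1,1,1,1 for degrees 0…4.
Multiplying by (2 - y + 3y^2) gives running coefficients 2,1,4,4,4 for degrees 0…4.
Finally multiplying by (1 - y + 2y^2), the product of all factors after the first has coefficients 2,-1,7,2,8 for degrees 0…4.
[y^4] = 1·8 + 1·2 + 1·7 = 17.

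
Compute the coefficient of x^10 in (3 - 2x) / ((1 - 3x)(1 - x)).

The denominator gives the recurrence a_n = 4a_(n−1) − 3a_(n−2) for n ≥ 2; the numerator fixes a_0 = 3, a_1 = 10.
Iterating: 3, 10, 31, 94, 283, 850, 2551, 7654, 22963, 68890, 206671, so a_10 = 206671.

206671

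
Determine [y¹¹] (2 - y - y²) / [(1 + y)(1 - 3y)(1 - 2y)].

The denominator gives the recurrence a_n = 4a_(n−1) − a_(n−2) − 6a_(n−3) for n ≥ 3; the numerator fixes a_0 = 2, a_1 = 7, a_2 = 25.
Iterating: 2, 7, 25, 81, 257, 797, 2445, 7441, 22537, 68037, 204965, 616601, so a_11 = 616601.

616601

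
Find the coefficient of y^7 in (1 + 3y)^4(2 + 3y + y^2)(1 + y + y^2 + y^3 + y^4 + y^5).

1507

(1 + 3y)^4 has coefficients 1,12,54,108,81 for degrees 0…4.
(2 + 3y + y^2) has coefficients 2,3,1,0,0,0,0,0 for degrees 0…7.
Finally multiplying by (1 + y + y^2 + y^3 + y^4 + y^5), the product of all factors after the first has coefficients 2,5,6,6,6,6,4,1 for degrees 0…7.
[y^7] = 1·1 + 12·4 + 54·6 + 108·6 + 81·6 = 1507.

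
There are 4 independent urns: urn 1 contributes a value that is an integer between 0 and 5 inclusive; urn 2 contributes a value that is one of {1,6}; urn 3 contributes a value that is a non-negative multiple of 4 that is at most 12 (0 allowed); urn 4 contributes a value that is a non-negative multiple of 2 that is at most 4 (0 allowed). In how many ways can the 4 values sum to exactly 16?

8

The generating function for the choices is (1 + z + z² + z³ + z⁴ + z⁵)·(z + z⁶)·(1 + z⁴ + z⁸ + z¹²)·(1 + z² + z⁴); the count is [z¹⁶].
(1 + z + z² + z³ + z⁴ + z⁵) has coefficients 1,1,1,1,1,1 for degrees 0…5.
(z + z⁶) has coefficients 0,1,0,0,0,0,1,0,0,0,0,0,0,0,0,0,0 for degrees 0…16.
Multiplying by (1 + z⁴ + z⁸ + z¹²) gives running coefficients 0,1,0,0,0,1,1,0,0,1,1,0,0,1,1,0,0 for degrees 0…16.
Finally multiplying by (1 + z² + z⁴), the product of all factors after the first has coefficients 0,1,0,1,0,2,1,1,1,2,2,1,1,2,2,1,1 for degrees 0…16.
[z¹⁶] = 1·1 + 1·1 + 1·2 + 1·2 + 1·1 + 1·1 = 8.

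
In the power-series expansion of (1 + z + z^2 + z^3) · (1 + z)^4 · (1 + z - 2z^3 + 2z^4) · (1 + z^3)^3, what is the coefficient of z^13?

(1 + z + z^2 + z^3) has coefficients 1,1,1,1 for degrees 0…3.
(1 + z)^4 has coefficients 1,4,6,4,1,0,0,0,0,0,0,0,0,0 for degrees 0…13.
Multiplying by (1 + z - 2z^3 + 2z^4) gives running coefficients 1,5,10,8,-1,-3,4,6,2,0,0,0,0,0 for degrees 0…13.
Finally multiplying by (1 + z^3)^3, the product of all factors after the first has coefficients 1,5,10,11,14,27,31,18,23,37,20,7,20,17 for degrees 0…13.
[z^13] = 1·17 + 1·20 + 1·7 + 1·20 = 64.

64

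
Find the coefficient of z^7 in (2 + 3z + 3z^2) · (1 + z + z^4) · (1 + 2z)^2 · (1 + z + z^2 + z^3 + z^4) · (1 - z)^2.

-20

(2 + 3z + 3z^2) has coefficients 2,3,3 for degrees 0…2.
(1 + z + z^4) has coefficients 1,1,0,0,1,0,0,0 for degrees 0…7.
Multiplying by (1 + 2z)^2 gives running coefficients 1,5,8,4,1,4,4,0 for degrees 0…7.
Multiplying by (1 + z + z^2 + z^3 + z^4) gives running coefficients 1,6,14,18,19,22,21,13 for degrees 0…7.
Finally multiplying by (1 - z)^2, the product of all factors after the first has coefficients 1,4,3,-4,-3,2,-4,-7 for degrees 0…7.
[z^7] = 2·(-7) + 3·(-4) + 3·2 = -20.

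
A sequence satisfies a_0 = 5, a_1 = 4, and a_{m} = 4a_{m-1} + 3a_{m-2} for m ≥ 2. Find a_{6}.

13735

The ordinary generating function has denominator 1 - 4t - 3t^2.
Iterating the recurrence: a_0,…,a_{6} = 5, 4, 31, 136, 637, 2956, 13735.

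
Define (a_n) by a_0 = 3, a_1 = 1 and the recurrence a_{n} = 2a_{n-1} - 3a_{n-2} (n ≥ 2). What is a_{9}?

The ordinary generating function has denominator 1 - 2y + 3y^2.
Iterating the recurrence: a_0,…,a_{9} = 3, 1, -7, -17, -13, 25, 89, 103, -61, -431.

-431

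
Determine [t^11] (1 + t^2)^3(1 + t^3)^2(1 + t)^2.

(1 + t^2)^3 has coefficients 1,0,3,0,3,0,1 for degrees 0…6.
(1 + t^3)^2 has coefficients 1,0,0,2,0,0,1,0,0,0,0,0 for degrees 0…11.
Finally multiplying by (1 + t)^2, the product of all factors after the first has coefficients 1,2,1,2,4,2,1,2,1,0,0,0 for degrees 0…11.
[t^11] = 1·0 + 3·0 + 3·2 + 1·2 = 8.

8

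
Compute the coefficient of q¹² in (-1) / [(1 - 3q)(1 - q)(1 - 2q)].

-2375101

Partial fractions give a closed form: a_n = (-9/2)·3^n + (-1/2)·1^n + (4)·2^n.
At n = 12: a_12 = -2375101.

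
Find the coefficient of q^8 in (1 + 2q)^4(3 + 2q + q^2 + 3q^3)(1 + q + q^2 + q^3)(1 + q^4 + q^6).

(1 + 2q)^4 has coefficients 1,8,24,32,16 for degrees 0…4.
(3 + 2q + q^2 + 3q^3) has coefficients 3,2,1,3,0,0,0,0,0 for degrees 0…8.
Multiplying by (1 + q + q^2 + q^3) gives running coefficients 3,5,6,9,6,4,3,0,0 for degrees 0…8.
Finally multiplying by (1 + q^4 + q^6), the product of all factors after the first has coefficients 3,5,6,9,9,9,12,14,12 for degrees 0…8.
[q^8] = 1·12 + 8·14 + 24·12 + 32·9 + 16·9 = 844.

844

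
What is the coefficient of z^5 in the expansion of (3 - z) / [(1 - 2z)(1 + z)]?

52

Partial fractions give a closed form: a_n = (5/3)·2^n + (4/3)·(-1)^n.
At n = 5: a_5 = 52.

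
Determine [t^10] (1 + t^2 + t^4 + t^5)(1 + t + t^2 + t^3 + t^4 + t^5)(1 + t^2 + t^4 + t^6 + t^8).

11

(1 + t^2 + t^4 + t^5) has coefficients 1,0,1,0,1,1 for degrees 0…5.
(1 + t + t^2 + t^3 + t^4 + t^5) has coefficients 1,1,1,1,1,1,0,0,0,0,0 for degrees 0…10.
Finally multiplying by (1 + t^2 + t^4 + t^6 + t^8), the product of all factors after the first has coefficients 1,1,2,2,3,3,3,3,3,3,2 for degrees 0…10.
[t^10] = 1·2 + 1·3 + 1·3 + 1·3 = 11.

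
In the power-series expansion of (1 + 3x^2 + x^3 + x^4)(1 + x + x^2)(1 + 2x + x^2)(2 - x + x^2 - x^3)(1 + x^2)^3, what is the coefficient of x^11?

(1 + 3x^2 + x^3 + x^4) has coefficients 1,0,3,1,1 for degrees 0…4.
(1 + x + x^2) has coefficients 1,1,1,0,0,0,0,0,0,0,0,0 for degrees 0…11.
Multiplying by (1 + 2x + x^2) gives running coefficients 1,3,4,3,1,0,0,0,0,0,0,0 for degrees 0…11.
Multiplying by (2 - x + x^2 - x^3) gives running coefficients 2,5,6,4,0,-2,-2,-1,0,0,0,0 for degrees 0…11.
Finally multiplying by (1 + x^2)^3, the product of all factors after the first has coefficients 2,5,12,19,24,25,18,10,0,-5,-6,-5 for degrees 0…11.
[x^11] = 1·(-5) + 3·(-5) + 1·0 + 1·10 = -10.

-10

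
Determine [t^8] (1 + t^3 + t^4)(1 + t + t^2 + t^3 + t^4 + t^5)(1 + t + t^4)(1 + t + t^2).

(1 + t^3 + t^4) has coefficients 1,0,0,1,1 for degrees 0…4.
(1 + t + t^2 + t^3 + t^4 + t^5) has coefficients 1,1,1,1,1,1,0,0,0 for degrees 0…8.
Multiplying by (1 + t + t^4) gives running coefficients 1,2,2,2,3,3,2,1,1 for degrees 0…8.
Finally multiplying by (1 + t + t^2), the product of all factors after the first has coefficients 1,3,5,6,7,8,8,6,4 for degrees 0…8.
[t^8] = 1·4 + 1·8 + 1·7 = 19.

19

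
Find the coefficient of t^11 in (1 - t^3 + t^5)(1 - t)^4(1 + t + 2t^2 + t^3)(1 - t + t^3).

-4

(1 - t^3 + t^5) has coefficients 1,0,0,-1,0,1 for degrees 0…5.
(1 - t)^4 has coefficients 1,-4,6,-4,1,0,0,0,0,0,0,0 for degrees 0…11.
Multiplying by (1 + t + 2t^2 + t^3) gives running coefficients 1,-3,4,-5,5,-1,-2,1,0,0,0,0 for degrees 0…11.
Finally multiplying by (1 - t + t^3), the product of all factors after the first has coefficients 1,-4,7,-8,7,-2,-6,8,-2,-2,1,0 for degrees 0…11.
[t^11] = 1·0 − 1·(-2) + 1·(-6) = -4.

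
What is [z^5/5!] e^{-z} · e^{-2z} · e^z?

-32

The EGF product rule gives c_5 = Σ_{k_1+k_2+k_3=5} C(5; k_1,k_2,k_3) · ∏ g_i(k_i), where e^{-z} gives (-1)^k; e^{-2z} gives (-2)^k; e^z gives (1)^k.
g_1(k) for k = 0…5: 1, -1, 1, -1, 1, -1.
g_2(k) for k = 0…5: 1, -2, 4, -8, 16, -32.
g_3(k) for k = 0…5: 1, 1, 1, 1, 1, 1.
First combine the last two factors: h(k) = Σ_j C(k,j)·g_2(j)·g_3(k−j) for k = 0…5: 1, -1, 1, -1, 1, -1.
c_5 = Σ_k C(5,k)·g_1(k)·h(5−k) = 1·1·(-1) + 5·(-1)·1 + 10·1·(-1) + 10·(-1)·1 + 5·1·(-1) + 1·(-1)·1 = −1 − 5 − 10 − 10 − 5 − 1 = -32.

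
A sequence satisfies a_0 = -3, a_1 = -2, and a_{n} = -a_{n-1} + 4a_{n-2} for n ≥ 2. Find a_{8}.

-1290

The ordinary generating function has denominator 1 + y - 4y^2.
Iterating the recurrence: a_0,…,a_{8} = -3, -2, -10, 2, -42, 50, -218, 418, -1290.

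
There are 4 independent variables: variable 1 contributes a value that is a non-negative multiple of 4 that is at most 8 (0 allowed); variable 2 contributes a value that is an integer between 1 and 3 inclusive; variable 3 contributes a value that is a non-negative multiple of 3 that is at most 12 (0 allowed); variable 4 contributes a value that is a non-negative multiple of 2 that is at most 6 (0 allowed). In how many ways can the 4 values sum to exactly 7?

The generating function for the choices is (1 + z^4 + z^8)·(z + z^2 + z^3)·(1 + z^3 + z^6 + z^9 + z^12)·(1 + z^2 + z^4 + z^6); the count is [z^7].
(1 + z^4 + z^8) has coefficients 1,0,0,0,1,0,0,0 for degrees 0…7.
(z + z^2 + z^3) has coefficients 0,1,1,1,0,0,0,0 for degrees 0…7.
Multiplying by (1 + z^3 + z^6 + z^9 + z^12) gives running coefficients 0,1,1,1,1,1,1,1 for degrees 0…7.
Finally multiplying by (1 + z^2 + z^4 + z^6), the product of all factors after the first has coefficients 0,1,1,2,2,3,3,4 for degrees 0…7.
[z^7] = 1·4 + 1·2 = 6.

6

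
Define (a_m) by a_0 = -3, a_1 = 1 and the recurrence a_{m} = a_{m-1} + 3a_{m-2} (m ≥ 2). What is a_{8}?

The ordinary generating function has denominator 1 - q - 3q^2.
Iterating the recurrence: a_0,…,a_{8} = -3, 1, -8, -5, -29, -44, -131, -263, -656.

-656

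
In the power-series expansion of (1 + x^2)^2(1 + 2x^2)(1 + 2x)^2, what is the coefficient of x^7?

8

(1 + x^2)^2 has coefficients 1,0,2,0,1 for degrees 0…4.
(1 + 2x^2) has coefficients 1,0,2,0,0,0,0,0 for degrees 0…7.
Finally multiplying by (1 + 2x)^2, the product of all factors after the first has coefficients 1,4,6,8,8,0,0,0 for degrees 0…7.
[x^7] = 1·0 + 2·0 + 1·8 = 8.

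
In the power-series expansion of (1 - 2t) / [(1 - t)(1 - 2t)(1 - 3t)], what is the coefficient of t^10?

88573

Partial fractions give a closed form: a_n = (-1/2)·1^n + (3/2)·3^n.
At n = 10: a_10 = 88573.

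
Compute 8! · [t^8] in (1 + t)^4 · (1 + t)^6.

The EGF product rule gives c_8 = Σ_{k_1+k_2=8} C(8; k_1,k_2) · ∏ g_i(k_i), where (1+t)^4 gives the falling factorial (4)_k; (1+t)^6 gives the falling factorial (6)_k.
g_1(k) for k = 0…8: 1, 4, 12, 24, 24, 0, 0, 0, 0.
g_2(k) for k = 0…8: 1, 6, 30, 120, 360, 720, 720, 0, 0.
c_8 = Σ_k C(8,k)·g_1(k)·g_2(8−k) = 28·12·720 + 56·24·720 + 70·24·360 = 241920 + 967680 + 604800 = 1814400.

1814400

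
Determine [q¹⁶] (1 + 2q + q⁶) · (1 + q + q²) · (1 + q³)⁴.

(1 + 2q + q⁶) has coefficients 1,2,0,0,0,0,1 for degrees 0…6.
(1 + q + q²) has coefficients 1,1,1,0,0,0,0,0,0,0,0,0,0,0,0,0,0 for degrees 0…16.
Finally multiplying by (1 + q³)⁴, the product of all factors after the first has coefficients 1,1,1,4,4,4,6,6,6,4,4,4,1,1,1,0,0 for degrees 0…16.
[q¹⁶] = 1·0 + 2·0 + 1·4 = 4.

4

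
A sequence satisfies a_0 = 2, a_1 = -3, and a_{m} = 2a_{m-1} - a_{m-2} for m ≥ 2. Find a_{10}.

The ordinary generating function has denominator 1 - 2y + y^2.
Iterating the recurrence: a_0,…,a_{10} = 2, -3, -8, -13, -18, -23, -28, -33, -38, -43, -48.

-48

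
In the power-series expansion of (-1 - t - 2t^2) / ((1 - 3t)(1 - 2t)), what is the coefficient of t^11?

-818494

The denominator gives the recurrence a_n = 5a_(n−1) − 6a_(n−2) for n ≥ 3; the numerator fixes a_0 = -1, a_1 = -6, a_2 = -26.
Iterating: -1, -6, -26, -94, -314, -1006, -3146, -9694, -29594, -89806, -271466, -818494, so a_11 = -818494.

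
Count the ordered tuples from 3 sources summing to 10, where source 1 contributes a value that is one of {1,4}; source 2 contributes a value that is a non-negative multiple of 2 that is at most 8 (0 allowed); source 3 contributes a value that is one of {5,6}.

The generating function for the choices is (y + y^4)·(1 + y^2 + y^4 + y^6 + y^8)·(y^5 + y^6); the count is [y^10].
(y + y^4) has coefficients 0,1,0,0,1 for degrees 0…4.
(1 + y^2 + y^4 + y^6 + y^8) has coefficients 1,0,1,0,1,0,1,0,1,0,0 for degrees 0…10.
Finally multiplying by (y^5 + y^6), the product of all factors after the first has coefficients 0,0,0,0,0,1,1,1,1,1,1 for degrees 0…10.
[y^10] = 1·1 + 1·1 = 2.

2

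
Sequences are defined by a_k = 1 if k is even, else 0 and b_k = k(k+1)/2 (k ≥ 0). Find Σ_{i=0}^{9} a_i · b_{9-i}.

95

The convolution is the x^9 coefficient of A(x)B(x).
Σ = 1·45 + 0·36 + 1·28 + 0·21 + 1·15 + 0·10 + 1·6 + 0·3 + 1·1 + 0·0 = 95.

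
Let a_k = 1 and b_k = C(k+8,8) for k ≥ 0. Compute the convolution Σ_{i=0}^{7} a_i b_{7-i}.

11440

This is [x^7] in the product of the two ordinary generating functions.
Σ = 1·6435 + 1·3003 + 1·1287 + 1·495 + 1·165 + 1·45 + 1·9 + 1·1 = 11440.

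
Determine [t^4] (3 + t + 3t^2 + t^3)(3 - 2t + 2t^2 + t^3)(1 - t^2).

-8

(3 + t + 3t^2 + t^3) has coefficients 3,1,3,1 for degrees 0…3.
(3 - 2t + 2t^2 + t^3) has coefficients 3,-2,2,1,0 for degrees 0…4.
Finally multiplying by (1 - t^2), the product of all factors after the first has coefficients 3,-2,-1,3,-2 for degrees 0…4.
[t^4] = 3·(-2) + 1·3 + 3·(-1) + 1·(-2) = -8.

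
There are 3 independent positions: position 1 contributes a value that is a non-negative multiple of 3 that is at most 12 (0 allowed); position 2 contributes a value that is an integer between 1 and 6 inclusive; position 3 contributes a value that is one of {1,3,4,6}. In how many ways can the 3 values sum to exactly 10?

8

The generating function for the choices is (1 + q^3 + q^6 + q^9 + q^12)·(q + q^2 + q^3 + q^4 + q^5 + q^6)·(q + q^3 + q^4 + q^6); the count is [q^10].
(1 + q^3 + q^6 + q^9 + q^12) has coefficients 1,0,0,1,0,0,1,0,0,1,0 for degrees 0…10.
(q + q^2 + q^3 + q^4 + q^5 + q^6) has coefficients 0,1,1,1,1,1,1,0,0,0,0 for degrees 0…10.
Finally multiplying by (q + q^3 + q^4 + q^6), the product of all factors after the first has coefficients 0,0,1,1,2,3,3,4,3,3,2 for degrees 0…10.
[q^10] = 1·2 + 1·4 + 1·2 + 1·0 = 8.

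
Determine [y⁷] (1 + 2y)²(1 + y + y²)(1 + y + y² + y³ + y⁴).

12

(1 + 2y)² has coefficients 1,4,4 for degrees 0…2.
(1 + y + y²) has coefficients 1,1,1,0,0,0,0,0 for degrees 0…7.
Finally multiplying by (1 + y + y² + y³ + y⁴), the product of all factors after the first has coefficients 1,2,3,3,3,2,1,0 for degrees 0…7.
[y⁷] = 1·0 + 4·1 + 4·2 = 12.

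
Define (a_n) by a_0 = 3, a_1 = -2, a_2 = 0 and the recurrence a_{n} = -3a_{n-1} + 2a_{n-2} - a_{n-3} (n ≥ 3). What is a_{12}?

The ordinary generating function has denominator 1 + 3x - 2x^2 + x^3.
Iterating the recurrence: a_0,…,a_{12} = 3, -2, 0, -7, 23, -83, 302, -1095, 3972, -14408, 52263, -189577, 687665.

687665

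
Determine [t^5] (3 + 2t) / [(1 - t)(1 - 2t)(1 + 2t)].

105

The denominator gives the recurrence a_n = a_(n−1) + 4a_(n−2) − 4a_(n−3) for n ≥ 3; the numerator fixes a_0 = 3, a_1 = 5, a_2 = 17.
Iterating: 3, 5, 17, 25, 73, 105, so a_5 = 105.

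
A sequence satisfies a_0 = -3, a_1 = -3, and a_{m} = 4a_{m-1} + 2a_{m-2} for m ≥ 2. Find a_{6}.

The ordinary generating function has denominator 1 - 4z - 2z^2.
Iterating the recurrence: a_0,…,a_{6} = -3, -3, -18, -78, -348, -1548, -6888.

-6888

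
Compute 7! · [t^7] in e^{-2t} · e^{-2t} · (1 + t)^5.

6016

The EGF product rule gives c_7 = Σ_{k_1+k_2+k_3=7} C(7; k_1,k_2,k_3) · ∏ g_i(k_i), where e^{-2t} gives (-2)^k; e^{-2t} gives (-2)^k; (1+t)^5 gives the falling factorial (5)_k.
g_1(k) for k = 0…7: 1, -2, 4, -8, 16, -32, 64, -128.
g_2(k) for k = 0…7: 1, -2, 4, -8, 16, -32, 64, -128.
g_3(k) for k = 0…7: 1, 5, 20, 60, 120, 120, 0, 0.
First combine the last two factors: h(k) = Σ_j C(k,j)·g_2(j)·g_3(k−j) for k = 0…7: 1, 3, 4, -8, -24, 88, 64, -1248.
c_7 = Σ_k C(7,k)·g_1(k)·h(7−k) = 1·1·(-1248) + 7·(-2)·64 + 21·4·88 + 35·(-8)·(-24) + 35·16·(-8) + 21·(-32)·4 + 7·64·3 + 1·(-128)·1 = −1248 − 896 + 7392 + 6720 − 4480 − 2688 + 1344 − 128 = 6016.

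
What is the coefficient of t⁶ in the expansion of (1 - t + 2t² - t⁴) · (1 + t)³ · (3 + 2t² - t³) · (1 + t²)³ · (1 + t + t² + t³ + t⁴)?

227

(1 - t + 2t² - t⁴) has coefficients 1,-1,2,0,-1 for degrees 0…4.
(1 + t)³ has coefficients 1,3,3,1,0,0,0 for degrees 0…6.
Multiplying by (3 + 2t² - t³) gives running coefficients 3,9,11,8,3,-1,-1 for degrees 0…6.
Multiplying by (1 + t²)³ gives running coefficients 3,9,20,35,45,50,44 for degrees 0…6.
Finally multiplying by (1 + t + t² + t³ + t⁴), the product of all factors after the first has coefficients 3,12,32,67,112,159,194 for degrees 0…6.
[t⁶] = 1·194 − 1·159 + 2·112 − 1·32 = 227.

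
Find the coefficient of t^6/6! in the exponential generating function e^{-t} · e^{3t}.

The EGF product rule gives c_6 = Σ_{k_1+k_2=6} C(6; k_1,k_2) · ∏ g_i(k_i), where e^{-t} gives (-1)^k; e^{3t} gives (3)^k.
g_1(k) for k = 0…6: 1, -1, 1, -1, 1, -1, 1.
g_2(k) for k = 0…6: 1, 3, 9, 27, 81, 243, 729.
c_6 = Σ_k C(6,k)·g_1(k)·g_2(6−k) = 1·1·729 + 6·(-1)·243 + 15·1·81 + 20·(-1)·27 + 15·1·9 + 6·(-1)·3 + 1·1·1 = 729 − 1458 + 1215 − 540 + 135 − 18 + 1 = 64.

64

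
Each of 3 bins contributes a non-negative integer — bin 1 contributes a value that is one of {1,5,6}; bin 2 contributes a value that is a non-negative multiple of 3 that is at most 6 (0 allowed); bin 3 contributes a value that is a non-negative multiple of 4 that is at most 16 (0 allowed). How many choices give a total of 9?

The generating function for the choices is (t + t^5 + t^6)·(1 + t^3 + t^6)·(1 + t^4 + t^8 + t^12 + t^16); the count is [t^9].
(t + t^5 + t^6) has coefficients 0,1,0,0,0,1,1 for degrees 0…6.
(1 + t^3 + t^6) has coefficients 1,0,0,1,0,0,1,0,0,0 for degrees 0…9.
Finally multiplying by (1 + t^4 + t^8 + t^12 + t^16), the product of all factors after the first has coefficients 1,0,0,1,1,0,1,1,1,0 for degrees 0…9.
[t^9] = 1·1 + 1·1 + 1·1 = 3.

3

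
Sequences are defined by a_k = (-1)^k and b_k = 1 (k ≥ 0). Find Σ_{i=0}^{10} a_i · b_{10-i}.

1

The convolution is the t^10 coefficient of A(t)B(t).
Σ = 1·1 − 1·1 + 1·1 − 1·1 + 1·1 − 1·1 + 1·1 − 1·1 + 1·1 − 1·1 + 1·1 = 1.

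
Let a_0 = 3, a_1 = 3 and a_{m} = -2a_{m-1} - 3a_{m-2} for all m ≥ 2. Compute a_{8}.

-285

The ordinary generating function has denominator 1 + 2t + 3t^2.
Iterating the recurrence: a_0,…,a_{8} = 3, 3, -15, 21, 3, -69, 129, -51, -285.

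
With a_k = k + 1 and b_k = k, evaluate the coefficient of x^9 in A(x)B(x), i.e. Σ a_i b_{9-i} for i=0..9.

165

This is [x^9] in the product of the two ordinary generating functions.
Σ = 1·9 + 2·8 + 3·7 + 4·6 + 5·5 + 6·4 + 7·3 + 8·2 + 9·1 + 10·0 = 165.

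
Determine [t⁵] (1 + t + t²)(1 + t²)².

1

(1 + t + t²) has coefficients 1,1,1 for degrees 0…2.
(1 + t²)² has coefficients 1,0,2,0,1,0 for degrees 0…5.
[t⁵] = 1·0 + 1·1 + 1·0 = 1.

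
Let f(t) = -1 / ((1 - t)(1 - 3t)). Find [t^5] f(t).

Partial fractions give a closed form: a_n = (1/2)·1^n + (-3/2)·3^n.
At n = 5: a_5 = -364.

-364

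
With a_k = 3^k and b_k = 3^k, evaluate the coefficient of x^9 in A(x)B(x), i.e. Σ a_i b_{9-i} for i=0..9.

This is [x^9] in the product of the two ordinary generating functions.
Σ = 1·19683 + 3·6561 + 9·2187 + 27·729 + 81·243 + 243·81 + 729·27 + 2187·9 + 6561·3 + 19683·1 = 196830.

196830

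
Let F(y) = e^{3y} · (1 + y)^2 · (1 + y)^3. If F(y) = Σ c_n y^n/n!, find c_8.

The EGF product rule gives c_8 = Σ_{k_1+k_2+k_3=8} C(8; k_1,k_2,k_3) · ∏ g_i(k_i), where e^{3y} gives (3)^k; (1+y)^2 gives the falling factorial (2)_k; (1+y)^3 gives the falling factorial (3)_k.
g_1(k) for k = 0…8: 1, 3, 9, 27, 81, 243, 729, 2187, 6561.
g_2(k) for k = 0…8: 1, 2, 2, 0, 0, 0, 0, 0, 0.
g_3(k) for k = 0…8: 1, 3, 6, 6, 0, 0, 0, 0, 0.
First combine the last two factors: h(k) = Σ_j C(k,j)·g_2(j)·g_3(k−j) for k = 0…8: 1, 5, 20, 60, 120, 120, 0, 0, 0.
c_8 = Σ_k C(8,k)·g_1(k)·h(8−k) = 56·27·120 + 70·81·120 + 56·243·60 + 28·729·20 + 8·2187·5 + 1·6561·1 = 181440 + 680400 + 816480 + 408240 + 87480 + 6561 = 2180601.

2180601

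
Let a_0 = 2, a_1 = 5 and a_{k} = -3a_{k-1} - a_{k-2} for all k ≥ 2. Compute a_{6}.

-830

The ordinary generating function has denominator 1 + 3t + t^2.
Iterating the recurrence: a_0,…,a_{6} = 2, 5, -17, 46, -121, 317, -830.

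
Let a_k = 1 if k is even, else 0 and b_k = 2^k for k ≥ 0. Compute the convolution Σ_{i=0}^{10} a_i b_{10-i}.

1365

This is [x^10] in the product of the two ordinary generating functions.
Σ = 1·1024 + 0·512 + 1·256 + 0·128 + 1·64 + 0·32 + 1·16 + 0·8 + 1·4 + 0·2 + 1·1 = 1365.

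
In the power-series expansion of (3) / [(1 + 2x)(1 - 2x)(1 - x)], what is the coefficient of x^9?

1023

Partial fractions give a closed form: a_n = (1)·(-2)^n + (3)·2^n + (-1)·1^n.
At n = 9: a_9 = 1023.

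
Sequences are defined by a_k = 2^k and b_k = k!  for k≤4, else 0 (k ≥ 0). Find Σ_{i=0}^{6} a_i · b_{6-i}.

This is [x^6] in the product of the two ordinary generating functions.
Σ = 1·0 + 2·0 + 4·24 + 8·6 + 16·2 + 32·1 + 64·1 = 272.

272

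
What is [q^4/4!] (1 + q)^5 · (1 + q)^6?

The EGF product rule gives c_4 = Σ_{k_1+k_2=4} C(4; k_1,k_2) · ∏ g_i(k_i), where (1+q)^5 gives the falling factorial (5)_k; (1+q)^6 gives the falling factorial (6)_k.
g_1(k) for k = 0…4: 1, 5, 20, 60, 120.
g_2(k) for k = 0…4: 1, 6, 30, 120, 360.
c_4 = Σ_k C(4,k)·g_1(k)·g_2(4−k) = 1·1·360 + 4·5·120 + 6·20·30 + 4·60·6 + 1·120·1 = 360 + 2400 + 3600 + 1440 + 120 = 7920.

7920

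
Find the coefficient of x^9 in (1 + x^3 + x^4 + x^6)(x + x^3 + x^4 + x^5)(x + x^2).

5

(1 + x^3 + x^4 + x^6) has coefficients 1,0,0,1,1,0,1 for degrees 0…6.
(x + x^3 + x^4 + x^5) has coefficients 0,1,0,1,1,1,0,0,0,0 for degrees 0…9.
Finally multiplying by (x + x^2), the product of all factors after the first has coefficients 0,0,1,1,1,2,2,1,0,0 for degrees 0…9.
[x^9] = 1·0 + 1·2 + 1·2 + 1·1 = 5.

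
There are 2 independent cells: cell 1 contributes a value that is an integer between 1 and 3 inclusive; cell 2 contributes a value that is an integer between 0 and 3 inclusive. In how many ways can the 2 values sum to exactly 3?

The generating function for the choices is (t + t^2 + t^3)·(1 + t + t^2 + t^3); the count is [t^3].
(t + t^2 + t^3) has coefficients 0,1,1,1 for degrees 0…3.
(1 + t + t^2 + t^3) has coefficients 1,1,1,1 for degrees 0…3.
[t^3] = 1·1 + 1·1 + 1·1 = 3.

3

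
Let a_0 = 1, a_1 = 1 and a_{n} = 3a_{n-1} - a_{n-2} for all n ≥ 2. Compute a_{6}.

The ordinary generating function has denominator 1 - 3z + z^2.
Iterating the recurrence: a_0,…,a_{6} = 1, 1, 2, 5, 13, 34, 89.

89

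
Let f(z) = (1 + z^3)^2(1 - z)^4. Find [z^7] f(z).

(1 + z^3)^2 has coefficients 1,0,0,2,0,0,1 for degrees 0…6.
(1 - z)^4 has coefficients 1,-4,6,-4,1,0,0,0 for degrees 0…7.
[z^7] = 1·0 + 2·1 + 1·(-4) = -2.

-2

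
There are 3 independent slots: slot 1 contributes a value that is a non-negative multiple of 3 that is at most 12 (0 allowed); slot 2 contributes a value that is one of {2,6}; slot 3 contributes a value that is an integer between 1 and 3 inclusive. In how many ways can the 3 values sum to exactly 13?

2

The generating function for the choices is (1 + y^3 + y^6 + y^9 + y^12)·(y^2 + y^6)·(y + y^2 + y^3); the count is [y^13].
(1 + y^3 + y^6 + y^9 + y^12) has coefficients 1,0,0,1,0,0,1,0,0,1,0,0,1 for degrees 0…12.
(y^2 + y^6) has coefficients 0,0,1,0,0,0,1,0,0,0,0,0,0,0 for degrees 0…13.
Finally multiplying by (y + y^2 + y^3), the product of all factors after the first has coefficients 0,0,0,1,1,1,0,1,1,1,0,0,0,0 for degrees 0…13.
[y^13] = 1·0 + 1·0 + 1·1 + 1·1 + 1·0 = 2.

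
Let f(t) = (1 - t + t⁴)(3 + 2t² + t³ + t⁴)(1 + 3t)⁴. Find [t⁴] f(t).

18

(1 - t + t⁴) has coefficients 1,-1,0,0,1 for degrees 0…4.
(3 + 2t² + t³ + t⁴) has coefficients 3,0,2,1,1 for degrees 0…4.
Finally multiplying by (1 + 3t)⁴, the product of all factors after the first has coefficients 3,36,164,349,364 for degrees 0…4.
[t⁴] = 1·364 − 1·349 + 1·3 = 18.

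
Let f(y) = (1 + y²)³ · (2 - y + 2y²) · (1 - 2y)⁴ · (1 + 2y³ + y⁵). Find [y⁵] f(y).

-313

(1 + y²)³ has coefficients 1,0,3,0,3,0 for degrees 0…5.
(2 - y + 2y²) has coefficients 2,-1,2,0,0,0 for degrees 0…5.
Multiplying by (1 - 2y)⁴ gives running coefficients 2,-17,58,-104,112,-80 for degrees 0…5.
Finally multiplying by (1 + 2y³ + y⁵), the product of all factors after the first has coefficients 2,-17,58,-100,78,38 for degrees 0…5.
[y⁵] = 1·38 + 3·(-100) + 3·(-17) = -313.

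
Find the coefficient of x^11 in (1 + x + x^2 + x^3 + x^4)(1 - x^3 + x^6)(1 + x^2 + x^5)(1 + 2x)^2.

9

(1 + x + x^2 + x^3 + x^4) has coefficients 1,1,1,1,1 for degrees 0…4.
(1 - x^3 + x^6) has coefficients 1,0,0,-1,0,0,1,0,0,0,0,0 for degrees 0…11.
Multiplying by (1 + x^2 + x^5) gives running coefficients 1,0,1,-1,0,0,1,0,0,0,0,1 for degrees 0…11.
Finally multiplying by (1 + 2x)^2, the product of all factors after the first has coefficients 1,4,5,3,0,-4,1,4,4,0,0,1 for degrees 0…11.
[x^11] = 1·1 + 1·0 + 1·0 + 1·4 + 1·4 = 9.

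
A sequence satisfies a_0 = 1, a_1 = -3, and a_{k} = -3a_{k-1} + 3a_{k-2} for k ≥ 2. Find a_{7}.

-9315

The ordinary generating function has denominator 1 + 3t - 3t^2.
Iterating the recurrence: a_0,…,a_{7} = 1, -3, 12, -45, 171, -648, 2457, -9315.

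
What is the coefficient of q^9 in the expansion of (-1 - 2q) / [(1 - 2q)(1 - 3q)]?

-96367

Partial fractions give a closed form: a_n = (4)·2^n + (-5)·3^n.
At n = 9: a_9 = -96367.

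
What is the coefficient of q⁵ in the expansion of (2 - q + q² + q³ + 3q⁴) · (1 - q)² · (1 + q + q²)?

-5

(2 - q + q² + q³ + 3q⁴) has coefficients 2,-1,1,1,3 for degrees 0…4.
(1 - q)² has coefficients 1,-2,1,0,0,0 for degrees 0…5.
Finally multiplying by (1 + q + q²), the product of all factors after the first has coefficients 1,-1,0,-1,1,0 for degrees 0…5.
[q⁵] = 2·0 − 1·1 + 1·(-1) + 1·0 + 3·(-1) = -5.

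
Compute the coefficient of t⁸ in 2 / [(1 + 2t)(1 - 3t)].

8078

Partial fractions give a closed form: a_n = (4/5)·(-2)^n + (6/5)·3^n.
At n = 8: a_8 = 8078.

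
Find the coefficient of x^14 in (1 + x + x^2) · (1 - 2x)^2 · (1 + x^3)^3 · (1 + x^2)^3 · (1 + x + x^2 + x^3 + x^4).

120

(1 + x + x^2) has coefficients 1,1,1 for degrees 0…2.
(1 - 2x)^2 has coefficients 1,-4,4,0,0,0,0,0,0,0,0,0,0,0,0 for degrees 0…14.
Multiplying by (1 + x^3)^3 gives running coefficients 1,-4,4,3,-12,12,3,-12,12,1,-4,4,0,0,0 for degrees 0…14.
Multiplying by (1 + x^2)^3 gives running coefficients 1,-4,7,-9,3,9,-20,29,-11,4,29,-17,27,3,0 for degrees 0…14.
Finally multiplying by (1 + x + x^2 + x^3 + x^4), the product of all factors after the first has coefficients 1,-3,4,-5,-2,6,-10,12,10,11,31,34,32,46,42 for degrees 0…14.
[x^14] = 1·42 + 1·46 + 1·32 = 120.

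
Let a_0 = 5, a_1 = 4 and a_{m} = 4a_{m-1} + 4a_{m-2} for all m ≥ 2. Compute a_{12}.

231116800

The ordinary generating function has denominator 1 - 4x - 4x^2.
Iterating the recurrence: a_0,…,a_{12} = 5, 4, 36, 160, 784, 3776, 18240, 88064, 425216, 2053120, 9913344, 47865856, 231116800.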